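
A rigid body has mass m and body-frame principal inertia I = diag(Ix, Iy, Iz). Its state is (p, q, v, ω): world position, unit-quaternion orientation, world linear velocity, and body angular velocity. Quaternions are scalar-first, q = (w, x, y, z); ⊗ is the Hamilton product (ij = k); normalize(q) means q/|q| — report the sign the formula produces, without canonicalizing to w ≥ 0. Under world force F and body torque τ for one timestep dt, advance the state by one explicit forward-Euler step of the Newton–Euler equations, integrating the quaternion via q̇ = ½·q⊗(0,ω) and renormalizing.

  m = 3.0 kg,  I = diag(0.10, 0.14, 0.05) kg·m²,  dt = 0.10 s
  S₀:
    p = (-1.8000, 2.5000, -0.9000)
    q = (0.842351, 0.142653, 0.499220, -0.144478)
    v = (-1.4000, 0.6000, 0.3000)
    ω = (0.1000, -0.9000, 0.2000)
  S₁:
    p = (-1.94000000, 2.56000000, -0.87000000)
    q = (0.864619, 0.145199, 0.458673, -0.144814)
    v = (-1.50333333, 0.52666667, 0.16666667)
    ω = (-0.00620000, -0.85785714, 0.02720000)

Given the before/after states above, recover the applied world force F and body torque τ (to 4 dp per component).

ω₁ − ω₀ = (-0.10620000, 0.04214286, -0.17280000)
precession coupling = (0.0162, 0.0010, -0.0036)
τ = I·(Δω/dt) + ω₀×(Iω₀) = (-0.0900, 0.0600, -0.0900)
velocity change Δv = (-0.10333333, -0.07333333, -0.13333333)
F = m·Δv/dt = (-3.1000, -2.2000, -4.0000)

F = (-3.1000, -2.2000, -4.0000)
τ = (-0.0900, 0.0600, -0.0900)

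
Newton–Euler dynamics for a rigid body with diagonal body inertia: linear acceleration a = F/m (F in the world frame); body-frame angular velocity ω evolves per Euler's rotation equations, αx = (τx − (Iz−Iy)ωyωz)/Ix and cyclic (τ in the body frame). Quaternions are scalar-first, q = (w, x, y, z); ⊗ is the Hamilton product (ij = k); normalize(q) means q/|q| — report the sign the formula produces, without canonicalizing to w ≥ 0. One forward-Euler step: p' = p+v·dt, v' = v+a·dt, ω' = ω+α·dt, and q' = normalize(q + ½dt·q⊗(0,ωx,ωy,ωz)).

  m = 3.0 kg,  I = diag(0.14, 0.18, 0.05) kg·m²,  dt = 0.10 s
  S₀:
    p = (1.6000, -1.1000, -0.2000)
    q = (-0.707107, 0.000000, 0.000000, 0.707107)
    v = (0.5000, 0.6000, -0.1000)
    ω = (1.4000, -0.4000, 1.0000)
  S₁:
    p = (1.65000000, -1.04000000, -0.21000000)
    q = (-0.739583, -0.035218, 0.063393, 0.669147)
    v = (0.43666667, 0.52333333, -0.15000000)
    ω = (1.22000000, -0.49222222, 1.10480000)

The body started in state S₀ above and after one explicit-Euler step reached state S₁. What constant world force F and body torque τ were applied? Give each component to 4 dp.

F = (-1.9000, -2.3000, -1.5000)
τ = (-0.2000, -0.0400, 0.0300)

Δv = v₁−v₀ = (-0.06333333, -0.07666667, -0.05000000)
applied force F = (-1.9000, -2.3000, -1.5000)
rate change Δω = (-0.18000000, -0.09222222, 0.10480000)
ω₀×(Iω₀) = (0.0520, 0.1260, -0.0224)
τ = I·(Δω/dt) + ω₀×(Iω₀) = (-0.2000, -0.0400, 0.0300)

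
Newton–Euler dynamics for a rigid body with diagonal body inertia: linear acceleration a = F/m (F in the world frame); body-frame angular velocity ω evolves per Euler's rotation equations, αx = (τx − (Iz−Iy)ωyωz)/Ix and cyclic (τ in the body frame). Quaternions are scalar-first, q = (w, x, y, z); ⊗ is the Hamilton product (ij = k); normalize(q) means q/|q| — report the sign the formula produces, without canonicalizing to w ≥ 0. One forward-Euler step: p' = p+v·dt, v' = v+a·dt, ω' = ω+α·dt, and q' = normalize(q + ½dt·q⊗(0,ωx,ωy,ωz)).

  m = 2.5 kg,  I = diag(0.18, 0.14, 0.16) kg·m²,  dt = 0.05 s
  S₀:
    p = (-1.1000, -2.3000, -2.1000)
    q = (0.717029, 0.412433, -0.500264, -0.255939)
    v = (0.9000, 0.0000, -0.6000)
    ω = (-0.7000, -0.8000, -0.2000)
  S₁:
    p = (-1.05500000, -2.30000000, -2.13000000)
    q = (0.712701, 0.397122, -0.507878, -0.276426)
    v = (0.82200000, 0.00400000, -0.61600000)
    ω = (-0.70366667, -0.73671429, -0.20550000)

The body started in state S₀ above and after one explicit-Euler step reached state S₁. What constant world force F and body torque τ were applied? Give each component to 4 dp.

F = (-3.9000, 0.2000, -0.8000)
τ = (-0.0100, 0.1800, -0.0400)

rate change Δω = (-0.00366667, 0.06328571, -0.00550000)
gyro term ω₀×Iω₀ = (0.0032, 0.0028, -0.0224)
applied torque τ = (-0.0100, 0.1800, -0.0400)
v₁ − v₀ = (-0.07800000, 0.00400000, -0.01600000)
applied force F = (-3.9000, 0.2000, -0.8000)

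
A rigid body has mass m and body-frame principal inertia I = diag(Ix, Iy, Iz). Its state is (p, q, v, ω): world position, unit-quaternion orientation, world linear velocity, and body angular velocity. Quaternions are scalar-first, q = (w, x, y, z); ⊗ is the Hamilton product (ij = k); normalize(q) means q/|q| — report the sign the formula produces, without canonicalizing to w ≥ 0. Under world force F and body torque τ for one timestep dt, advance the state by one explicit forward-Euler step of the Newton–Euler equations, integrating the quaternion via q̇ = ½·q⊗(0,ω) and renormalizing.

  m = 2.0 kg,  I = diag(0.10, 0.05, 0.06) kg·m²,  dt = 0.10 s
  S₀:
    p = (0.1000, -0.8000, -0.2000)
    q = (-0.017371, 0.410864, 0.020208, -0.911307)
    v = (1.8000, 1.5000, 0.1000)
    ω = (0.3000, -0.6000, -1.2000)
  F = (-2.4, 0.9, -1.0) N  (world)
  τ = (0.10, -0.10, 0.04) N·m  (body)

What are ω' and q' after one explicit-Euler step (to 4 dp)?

ω' = (0.3928, -0.7712, -1.1483)
q' = (-0.0774, 0.3812, 0.0316, -0.9207)

α = I⁻¹(τ − ω×Iω) = (0.9280, -1.7120, 0.5167)
new body rate ω' = (0.3928, -0.7712, -1.1483)
q⊗(0,ω) = (-1.2047028, -0.5762451, 0.2300673, -0.2317356)
updated quaternion q' = (-0.0774, 0.3812, 0.0316, -0.9207)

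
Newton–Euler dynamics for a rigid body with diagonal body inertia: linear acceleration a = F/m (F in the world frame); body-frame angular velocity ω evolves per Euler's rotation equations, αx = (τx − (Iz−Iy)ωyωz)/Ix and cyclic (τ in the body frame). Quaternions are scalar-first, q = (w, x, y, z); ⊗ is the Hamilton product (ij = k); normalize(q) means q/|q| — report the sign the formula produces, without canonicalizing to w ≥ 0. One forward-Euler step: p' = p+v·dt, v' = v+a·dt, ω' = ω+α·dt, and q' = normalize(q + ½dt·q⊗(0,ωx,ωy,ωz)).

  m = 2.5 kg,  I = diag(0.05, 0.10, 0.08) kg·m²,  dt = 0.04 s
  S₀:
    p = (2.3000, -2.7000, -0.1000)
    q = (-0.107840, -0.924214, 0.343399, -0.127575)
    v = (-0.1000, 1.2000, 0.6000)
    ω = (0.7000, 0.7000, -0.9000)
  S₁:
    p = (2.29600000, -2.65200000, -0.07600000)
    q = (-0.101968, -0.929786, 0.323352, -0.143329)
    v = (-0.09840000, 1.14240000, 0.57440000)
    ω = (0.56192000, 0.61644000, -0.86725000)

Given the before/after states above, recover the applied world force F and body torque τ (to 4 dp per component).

Δv = v₁−v₀ = (0.00160000, -0.05760000, -0.02560000)
m·(v₁−v₀)/dt = (0.1000, -3.6000, -1.6000)
ω₁ − ω₀ = (-0.13808000, -0.08356000, 0.03275000)
ω₀×(Iω₀) = (0.0126, 0.0189, 0.0245)
τ = I·(Δω/dt) + ω₀×(Iω₀) = (-0.1600, -0.1900, 0.0900)

F = (0.1000, -3.6000, -1.6000)
τ = (-0.1600, -0.1900, 0.0900)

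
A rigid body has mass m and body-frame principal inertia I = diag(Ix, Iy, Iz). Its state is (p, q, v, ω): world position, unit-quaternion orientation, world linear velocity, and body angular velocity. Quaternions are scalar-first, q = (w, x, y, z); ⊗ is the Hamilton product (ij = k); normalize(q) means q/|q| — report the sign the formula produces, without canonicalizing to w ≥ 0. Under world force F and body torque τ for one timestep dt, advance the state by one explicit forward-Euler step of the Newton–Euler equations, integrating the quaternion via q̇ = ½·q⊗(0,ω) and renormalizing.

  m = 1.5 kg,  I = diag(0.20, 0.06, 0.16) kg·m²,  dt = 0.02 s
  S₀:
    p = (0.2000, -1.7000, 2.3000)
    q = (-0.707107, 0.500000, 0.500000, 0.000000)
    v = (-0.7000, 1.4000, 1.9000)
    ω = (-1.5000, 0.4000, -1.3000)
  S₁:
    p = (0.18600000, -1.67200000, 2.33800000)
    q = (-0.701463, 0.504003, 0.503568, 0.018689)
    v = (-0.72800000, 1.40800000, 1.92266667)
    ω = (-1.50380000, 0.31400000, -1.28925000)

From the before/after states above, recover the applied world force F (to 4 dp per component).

velocity change Δv = (-0.02800000, 0.00800000, 0.02266667)
m·(v₁−v₀)/dt = (-2.1000, 0.6000, 1.7000)

F = (-2.1000, 0.6000, 1.7000)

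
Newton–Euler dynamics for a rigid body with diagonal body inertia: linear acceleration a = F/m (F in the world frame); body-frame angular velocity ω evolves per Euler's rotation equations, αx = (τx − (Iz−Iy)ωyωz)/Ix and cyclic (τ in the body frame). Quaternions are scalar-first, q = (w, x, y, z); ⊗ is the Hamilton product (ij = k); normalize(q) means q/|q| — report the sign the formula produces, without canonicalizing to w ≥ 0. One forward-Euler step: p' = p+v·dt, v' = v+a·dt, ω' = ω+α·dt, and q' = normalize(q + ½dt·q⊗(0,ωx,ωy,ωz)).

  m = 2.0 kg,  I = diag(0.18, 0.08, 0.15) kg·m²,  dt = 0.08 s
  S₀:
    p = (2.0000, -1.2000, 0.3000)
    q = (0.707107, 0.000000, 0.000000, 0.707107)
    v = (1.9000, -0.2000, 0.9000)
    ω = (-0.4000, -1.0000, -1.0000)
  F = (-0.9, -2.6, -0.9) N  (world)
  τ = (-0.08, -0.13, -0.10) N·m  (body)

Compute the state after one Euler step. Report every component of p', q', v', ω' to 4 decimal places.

p' = (2.1520, -1.2160, 0.3720)
q' = (0.7341, 0.0169, -0.0395, 0.6777)
v' = (1.8640, -0.3040, 0.8640)
ω' = (-0.4667, -1.1420, -1.0320)

ω×(Iω) gyroscopic = (0.0700, 0.0120, -0.0400)
angular accel α = (-0.8333, -1.7750, -0.4000)
ω + α·dt = (-0.4667, -1.1420, -1.0320)
Hamilton product q⊗(0,ω) = (0.7071070, 0.4242642, -0.9899498, -0.7071070)
q + ½dt·q⊗(0,ω), renormalized = (0.7341, 0.0169, -0.0395, 0.6777)
a = (-0.4500, -1.3000, -0.4500)
new position p' = (2.1520, -1.2160, 0.3720)
v' = v + a·dt = (1.8640, -0.3040, 0.8640)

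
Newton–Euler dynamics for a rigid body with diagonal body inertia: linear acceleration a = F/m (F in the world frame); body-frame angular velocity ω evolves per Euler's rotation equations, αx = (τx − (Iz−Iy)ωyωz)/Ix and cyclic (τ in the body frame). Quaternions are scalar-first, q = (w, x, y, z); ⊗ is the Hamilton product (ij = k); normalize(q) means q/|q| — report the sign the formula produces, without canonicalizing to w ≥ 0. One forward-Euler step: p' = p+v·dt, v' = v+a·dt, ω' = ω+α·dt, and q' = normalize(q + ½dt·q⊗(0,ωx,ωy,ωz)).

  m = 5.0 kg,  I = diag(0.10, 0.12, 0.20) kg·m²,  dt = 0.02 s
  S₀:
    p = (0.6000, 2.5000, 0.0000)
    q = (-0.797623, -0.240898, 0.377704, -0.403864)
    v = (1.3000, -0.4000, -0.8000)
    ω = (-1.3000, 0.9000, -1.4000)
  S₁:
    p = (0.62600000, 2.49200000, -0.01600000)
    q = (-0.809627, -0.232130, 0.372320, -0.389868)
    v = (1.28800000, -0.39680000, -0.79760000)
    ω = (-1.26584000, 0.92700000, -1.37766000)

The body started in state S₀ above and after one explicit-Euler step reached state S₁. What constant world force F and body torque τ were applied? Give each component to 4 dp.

velocity change Δv = (-0.01200000, 0.00320000, 0.00240000)
F = m·Δv/dt = (-3.0000, 0.8000, 0.6000)
rate change Δω = (0.03416000, 0.02700000, 0.02234000)
gyro term ω₀×Iω₀ = (-0.1008, -0.1820, -0.0234)
τ = I·(Δω/dt) + ω₀×(Iω₀) = (0.0700, -0.0200, 0.2000)

F = (-3.0000, 0.8000, 0.6000)
τ = (0.0700, -0.0200, 0.2000)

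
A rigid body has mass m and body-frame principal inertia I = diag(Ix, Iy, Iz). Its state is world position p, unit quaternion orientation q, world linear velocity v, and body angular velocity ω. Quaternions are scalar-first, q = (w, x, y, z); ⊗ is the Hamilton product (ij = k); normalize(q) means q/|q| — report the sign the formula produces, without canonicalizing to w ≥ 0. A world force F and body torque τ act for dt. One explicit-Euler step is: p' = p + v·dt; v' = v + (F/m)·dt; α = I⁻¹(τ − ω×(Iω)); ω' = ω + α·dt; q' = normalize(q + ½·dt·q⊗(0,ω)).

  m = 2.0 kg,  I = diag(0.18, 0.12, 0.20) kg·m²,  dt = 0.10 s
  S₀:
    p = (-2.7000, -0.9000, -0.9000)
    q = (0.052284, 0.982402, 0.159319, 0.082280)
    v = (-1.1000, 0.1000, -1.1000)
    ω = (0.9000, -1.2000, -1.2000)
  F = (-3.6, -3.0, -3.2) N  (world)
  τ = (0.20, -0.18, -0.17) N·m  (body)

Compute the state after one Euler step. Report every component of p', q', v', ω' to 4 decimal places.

(τ − ω×Iω)/I = (0.4711, -1.6800, -1.1740)
ω + α·dt = (0.9471, -1.3680, -1.3174)
2q̇ = q⊗(0,ω) = (-0.5942430, -0.0453912, 1.1901936, -1.3850103)
q + ½dt·q⊗(0,ω), renormalized = (0.0225, 0.9756, 0.2178, 0.0130)
p' = p + v·dt = (-2.8100, -0.8900, -1.0100)
v + (F/m)dt = (-1.2800, -0.0500, -1.2600)

p' = (-2.8100, -0.8900, -1.0100)
q' = (0.0225, 0.9756, 0.2178, 0.0130)
v' = (-1.2800, -0.0500, -1.2600)
ω' = (0.9471, -1.3680, -1.3174)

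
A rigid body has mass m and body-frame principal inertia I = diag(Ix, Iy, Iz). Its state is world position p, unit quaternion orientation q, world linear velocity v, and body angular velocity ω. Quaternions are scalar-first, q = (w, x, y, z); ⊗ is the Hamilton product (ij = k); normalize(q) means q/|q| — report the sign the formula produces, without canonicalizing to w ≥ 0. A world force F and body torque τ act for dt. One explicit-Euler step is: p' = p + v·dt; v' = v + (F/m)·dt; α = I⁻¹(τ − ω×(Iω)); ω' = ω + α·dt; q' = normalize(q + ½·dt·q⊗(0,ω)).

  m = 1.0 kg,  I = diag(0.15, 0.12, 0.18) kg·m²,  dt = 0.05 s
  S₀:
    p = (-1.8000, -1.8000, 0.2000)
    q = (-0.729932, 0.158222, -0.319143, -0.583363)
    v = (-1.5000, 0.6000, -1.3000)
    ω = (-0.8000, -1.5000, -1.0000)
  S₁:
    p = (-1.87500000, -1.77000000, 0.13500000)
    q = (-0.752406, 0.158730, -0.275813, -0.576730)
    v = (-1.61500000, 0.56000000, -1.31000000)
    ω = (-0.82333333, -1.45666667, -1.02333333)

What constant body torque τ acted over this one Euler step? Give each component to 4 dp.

ω₁ − ω₀ = (-0.02333333, 0.04333333, -0.02333333)
precession coupling = (0.0900, -0.0240, -0.0360)
applied torque τ = (0.0200, 0.0800, -0.1200)

τ = (0.0200, 0.0800, -0.1200)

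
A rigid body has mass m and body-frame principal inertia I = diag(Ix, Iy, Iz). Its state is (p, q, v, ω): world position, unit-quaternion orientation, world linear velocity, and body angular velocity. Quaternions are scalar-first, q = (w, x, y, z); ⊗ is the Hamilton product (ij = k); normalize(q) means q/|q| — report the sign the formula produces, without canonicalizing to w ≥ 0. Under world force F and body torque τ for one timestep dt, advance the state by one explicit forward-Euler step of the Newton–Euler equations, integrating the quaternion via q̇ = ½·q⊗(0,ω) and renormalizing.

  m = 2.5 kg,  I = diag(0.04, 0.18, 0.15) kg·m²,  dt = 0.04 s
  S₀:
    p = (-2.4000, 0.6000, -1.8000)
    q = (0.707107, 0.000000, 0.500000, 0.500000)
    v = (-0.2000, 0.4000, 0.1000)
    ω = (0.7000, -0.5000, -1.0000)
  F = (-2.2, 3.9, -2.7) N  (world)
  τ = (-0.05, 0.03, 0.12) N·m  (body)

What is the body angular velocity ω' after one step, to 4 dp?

α = I⁻¹(τ − ω×Iω) = (-0.8750, -0.2611, 1.1267)
ω' = ω + α·dt = (0.6650, -0.5104, -0.9549)

ω' = (0.6650, -0.5104, -0.9549)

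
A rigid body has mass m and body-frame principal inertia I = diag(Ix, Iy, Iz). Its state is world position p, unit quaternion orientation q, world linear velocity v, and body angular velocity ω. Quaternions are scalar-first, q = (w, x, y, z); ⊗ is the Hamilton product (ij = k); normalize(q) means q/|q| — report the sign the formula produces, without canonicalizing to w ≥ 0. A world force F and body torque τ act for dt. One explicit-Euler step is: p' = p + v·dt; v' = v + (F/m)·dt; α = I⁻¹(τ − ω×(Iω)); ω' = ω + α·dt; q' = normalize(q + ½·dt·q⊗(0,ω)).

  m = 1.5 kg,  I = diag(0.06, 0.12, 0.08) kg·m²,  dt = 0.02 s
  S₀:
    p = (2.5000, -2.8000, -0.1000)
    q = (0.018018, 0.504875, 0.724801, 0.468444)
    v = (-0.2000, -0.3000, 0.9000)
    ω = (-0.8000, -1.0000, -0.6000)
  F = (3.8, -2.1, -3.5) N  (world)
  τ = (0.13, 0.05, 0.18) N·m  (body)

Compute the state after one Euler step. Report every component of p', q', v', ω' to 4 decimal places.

p' = (2.4960, -2.8060, -0.0820)
q' = (0.0321, 0.5050, 0.7238, 0.4690)
v' = (-0.1493, -0.3280, 0.8533)
ω' = (-0.7487, -0.9901, -0.5670)

gyro term ω×Iω = (-0.0240, -0.0096, 0.0480)
α = I⁻¹(τ − ω×Iω) = (2.5667, 0.4967, 1.6500)
ω' = ω + α·dt = (-0.7487, -0.9901, -0.5670)
Hamilton product q⊗(0,ω) = (1.4097674, 0.0191490, -0.0898482, 0.0641550)
updated quaternion q' = (0.0321, 0.5050, 0.7238, 0.4690)
new position p' = (2.4960, -2.8060, -0.0820)
v' = v + a·dt = (-0.1493, -0.3280, 0.8533)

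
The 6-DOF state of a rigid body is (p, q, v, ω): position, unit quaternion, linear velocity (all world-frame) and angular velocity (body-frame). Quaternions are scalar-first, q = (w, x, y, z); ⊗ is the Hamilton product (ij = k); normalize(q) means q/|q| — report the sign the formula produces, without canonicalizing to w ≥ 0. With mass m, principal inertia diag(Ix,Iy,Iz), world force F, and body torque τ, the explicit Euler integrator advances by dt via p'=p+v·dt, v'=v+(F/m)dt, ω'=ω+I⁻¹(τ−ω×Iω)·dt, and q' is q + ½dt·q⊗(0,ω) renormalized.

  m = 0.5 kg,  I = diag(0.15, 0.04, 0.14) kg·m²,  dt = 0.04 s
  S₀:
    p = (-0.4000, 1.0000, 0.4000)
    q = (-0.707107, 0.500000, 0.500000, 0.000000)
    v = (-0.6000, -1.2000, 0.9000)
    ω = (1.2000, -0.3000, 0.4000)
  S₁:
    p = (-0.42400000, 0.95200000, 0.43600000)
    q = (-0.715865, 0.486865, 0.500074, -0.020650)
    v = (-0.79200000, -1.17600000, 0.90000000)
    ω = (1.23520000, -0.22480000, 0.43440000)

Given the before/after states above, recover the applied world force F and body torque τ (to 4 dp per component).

rate change Δω = (0.03520000, 0.07520000, 0.03440000)
applied torque τ = (0.1200, 0.0800, 0.1600)
velocity change Δv = (-0.19200000, 0.02400000, 0.00000000)
m·(v₁−v₀)/dt = (-2.4000, 0.3000, 0.0000)

F = (-2.4000, 0.3000, 0.0000)
τ = (0.1200, 0.0800, 0.1600)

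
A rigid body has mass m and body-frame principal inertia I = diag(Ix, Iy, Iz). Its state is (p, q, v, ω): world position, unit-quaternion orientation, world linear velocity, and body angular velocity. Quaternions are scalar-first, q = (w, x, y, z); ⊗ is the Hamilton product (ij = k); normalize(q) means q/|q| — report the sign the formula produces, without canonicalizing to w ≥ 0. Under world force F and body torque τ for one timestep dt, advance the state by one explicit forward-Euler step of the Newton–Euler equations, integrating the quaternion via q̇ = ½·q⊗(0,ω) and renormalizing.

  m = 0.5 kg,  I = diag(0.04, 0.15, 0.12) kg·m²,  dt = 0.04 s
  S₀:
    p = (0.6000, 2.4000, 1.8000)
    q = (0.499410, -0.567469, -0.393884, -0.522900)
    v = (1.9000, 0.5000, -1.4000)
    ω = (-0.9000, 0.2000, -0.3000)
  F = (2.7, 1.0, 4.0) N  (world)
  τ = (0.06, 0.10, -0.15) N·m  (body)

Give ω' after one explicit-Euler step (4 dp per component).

precession coupling ω×(Iω) = (0.0018, -0.0216, -0.0198)
α = I⁻¹(τ − ω×Iω) = (1.4550, 0.8107, -1.0850)
ω + α·dt = (-0.8418, 0.2324, -0.3434)

ω' = (-0.8418, 0.2324, -0.3434)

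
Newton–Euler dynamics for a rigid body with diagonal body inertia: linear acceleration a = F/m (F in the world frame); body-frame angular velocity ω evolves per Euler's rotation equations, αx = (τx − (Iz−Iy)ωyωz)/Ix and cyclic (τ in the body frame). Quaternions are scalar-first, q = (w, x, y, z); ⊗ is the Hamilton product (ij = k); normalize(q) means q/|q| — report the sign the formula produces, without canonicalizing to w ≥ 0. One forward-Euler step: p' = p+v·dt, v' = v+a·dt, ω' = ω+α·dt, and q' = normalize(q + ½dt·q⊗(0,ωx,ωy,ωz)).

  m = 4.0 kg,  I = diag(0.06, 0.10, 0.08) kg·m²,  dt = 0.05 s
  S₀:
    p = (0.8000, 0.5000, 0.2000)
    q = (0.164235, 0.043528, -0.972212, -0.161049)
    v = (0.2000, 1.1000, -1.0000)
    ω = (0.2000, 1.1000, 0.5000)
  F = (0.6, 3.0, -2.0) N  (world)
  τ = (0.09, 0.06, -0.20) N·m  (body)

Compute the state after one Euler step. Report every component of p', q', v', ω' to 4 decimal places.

(τ − ω×Iω)/I = (1.6833, 0.6200, -2.6100)
ω + α·dt = (0.2842, 1.1310, 0.3695)
Hamilton product q⊗(0,ω) = (1.1412521, -0.2761051, 0.1266847, 0.3244407)
updated quaternion q' = (0.1927, 0.0366, -0.9686, -0.1529)
new position p' = (0.8100, 0.5550, 0.1500)
v' = v + a·dt = (0.2075, 1.1375, -1.0250)

p' = (0.8100, 0.5550, 0.1500)
q' = (0.1927, 0.0366, -0.9686, -0.1529)
v' = (0.2075, 1.1375, -1.0250)
ω' = (0.2842, 1.1310, 0.3695)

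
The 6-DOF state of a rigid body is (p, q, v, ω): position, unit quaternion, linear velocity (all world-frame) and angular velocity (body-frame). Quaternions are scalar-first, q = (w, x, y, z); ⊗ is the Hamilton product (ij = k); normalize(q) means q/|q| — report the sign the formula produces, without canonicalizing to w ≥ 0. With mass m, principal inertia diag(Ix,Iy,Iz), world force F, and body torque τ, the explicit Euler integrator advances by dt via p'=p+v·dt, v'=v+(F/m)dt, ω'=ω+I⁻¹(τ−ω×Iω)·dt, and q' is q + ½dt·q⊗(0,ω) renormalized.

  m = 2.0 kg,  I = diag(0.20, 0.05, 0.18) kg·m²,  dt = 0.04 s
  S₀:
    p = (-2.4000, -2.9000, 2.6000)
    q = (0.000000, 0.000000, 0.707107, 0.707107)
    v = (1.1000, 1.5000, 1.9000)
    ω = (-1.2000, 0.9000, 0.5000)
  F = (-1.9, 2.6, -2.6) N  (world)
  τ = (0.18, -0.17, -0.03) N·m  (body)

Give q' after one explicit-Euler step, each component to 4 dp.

2q̇ = q⊗(0,ω) = (-0.9899498, -0.2828428, -0.8485284, 0.8485284)
q' = normalize(q + ½dt·q⊗(0,ω)) = (-0.0198, -0.0057, 0.6898, 0.7237)

q' = (-0.0198, -0.0057, 0.6898, 0.7237)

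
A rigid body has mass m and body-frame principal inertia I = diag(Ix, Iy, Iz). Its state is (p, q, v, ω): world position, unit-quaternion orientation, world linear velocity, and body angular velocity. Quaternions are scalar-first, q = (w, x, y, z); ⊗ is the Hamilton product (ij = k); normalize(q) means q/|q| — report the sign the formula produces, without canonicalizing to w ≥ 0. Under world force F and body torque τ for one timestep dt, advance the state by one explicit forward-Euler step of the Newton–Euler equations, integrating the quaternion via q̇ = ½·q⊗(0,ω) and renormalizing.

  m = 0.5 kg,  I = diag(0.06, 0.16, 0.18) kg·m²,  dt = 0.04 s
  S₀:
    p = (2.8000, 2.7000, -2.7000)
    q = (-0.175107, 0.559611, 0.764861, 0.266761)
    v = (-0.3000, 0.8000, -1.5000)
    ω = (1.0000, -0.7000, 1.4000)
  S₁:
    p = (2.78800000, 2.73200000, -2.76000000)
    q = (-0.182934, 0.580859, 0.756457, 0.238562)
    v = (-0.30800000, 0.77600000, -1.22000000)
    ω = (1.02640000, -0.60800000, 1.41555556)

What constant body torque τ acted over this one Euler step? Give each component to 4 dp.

τ = (0.0200, 0.2000, 0.0000)

Δω = ω₁−ω₀ = (0.02640000, 0.09200000, 0.01555556)
I·α + gyro = (0.0200, 0.2000, 0.0000)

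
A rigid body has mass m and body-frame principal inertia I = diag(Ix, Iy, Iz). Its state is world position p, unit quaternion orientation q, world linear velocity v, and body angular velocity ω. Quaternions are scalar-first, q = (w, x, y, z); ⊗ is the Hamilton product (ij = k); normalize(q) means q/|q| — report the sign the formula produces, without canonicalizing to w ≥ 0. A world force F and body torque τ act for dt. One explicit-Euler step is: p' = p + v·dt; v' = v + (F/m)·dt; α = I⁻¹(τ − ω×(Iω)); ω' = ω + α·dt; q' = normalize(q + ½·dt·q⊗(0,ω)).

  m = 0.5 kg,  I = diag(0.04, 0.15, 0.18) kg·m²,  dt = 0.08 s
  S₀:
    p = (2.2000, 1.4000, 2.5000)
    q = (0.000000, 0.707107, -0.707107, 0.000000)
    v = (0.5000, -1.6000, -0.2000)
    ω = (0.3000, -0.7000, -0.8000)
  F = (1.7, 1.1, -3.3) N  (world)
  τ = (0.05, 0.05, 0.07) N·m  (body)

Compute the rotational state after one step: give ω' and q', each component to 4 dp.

precession coupling ω×(Iω) = (0.0168, 0.0336, -0.0231)
(τ − ω×Iω)/I = (0.8300, 0.1093, 0.5172)
ω' = ω + α·dt = (0.3664, -0.6913, -0.7586)
q⊗(0,ω) = (-0.7071070, 0.5656856, 0.5656856, -0.2828428)
q' = normalize(q + ½dt·q⊗(0,ω)) = (-0.0283, 0.7290, -0.6838, -0.0113)

ω' = (0.3664, -0.6913, -0.7586)
q' = (-0.0283, 0.7290, -0.6838, -0.0113)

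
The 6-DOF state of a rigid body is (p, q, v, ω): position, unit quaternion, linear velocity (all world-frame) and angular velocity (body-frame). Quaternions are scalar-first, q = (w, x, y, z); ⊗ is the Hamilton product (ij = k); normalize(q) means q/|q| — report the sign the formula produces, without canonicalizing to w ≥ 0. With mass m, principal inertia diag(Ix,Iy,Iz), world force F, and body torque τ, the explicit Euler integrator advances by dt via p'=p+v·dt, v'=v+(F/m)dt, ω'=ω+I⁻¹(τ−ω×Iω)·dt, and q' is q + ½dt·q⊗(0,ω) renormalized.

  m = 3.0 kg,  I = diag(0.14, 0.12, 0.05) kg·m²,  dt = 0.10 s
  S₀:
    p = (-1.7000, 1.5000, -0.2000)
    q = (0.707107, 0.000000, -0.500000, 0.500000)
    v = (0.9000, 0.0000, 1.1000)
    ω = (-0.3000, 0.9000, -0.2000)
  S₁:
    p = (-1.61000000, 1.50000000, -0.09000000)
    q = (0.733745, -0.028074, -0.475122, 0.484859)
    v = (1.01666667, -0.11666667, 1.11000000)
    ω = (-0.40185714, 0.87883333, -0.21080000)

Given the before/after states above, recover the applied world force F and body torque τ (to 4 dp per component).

F = (3.5000, -3.5000, 0.3000)
τ = (-0.1300, -0.0200, 0.0000)

rate change Δω = (-0.10185714, -0.02116667, -0.01080000)
gyro term ω₀×Iω₀ = (0.0126, 0.0054, 0.0054)
τ = I·(Δω/dt) + ω₀×(Iω₀) = (-0.1300, -0.0200, 0.0000)
v₁ − v₀ = (0.11666667, -0.11666667, 0.01000000)
applied force F = (3.5000, -3.5000, 0.3000)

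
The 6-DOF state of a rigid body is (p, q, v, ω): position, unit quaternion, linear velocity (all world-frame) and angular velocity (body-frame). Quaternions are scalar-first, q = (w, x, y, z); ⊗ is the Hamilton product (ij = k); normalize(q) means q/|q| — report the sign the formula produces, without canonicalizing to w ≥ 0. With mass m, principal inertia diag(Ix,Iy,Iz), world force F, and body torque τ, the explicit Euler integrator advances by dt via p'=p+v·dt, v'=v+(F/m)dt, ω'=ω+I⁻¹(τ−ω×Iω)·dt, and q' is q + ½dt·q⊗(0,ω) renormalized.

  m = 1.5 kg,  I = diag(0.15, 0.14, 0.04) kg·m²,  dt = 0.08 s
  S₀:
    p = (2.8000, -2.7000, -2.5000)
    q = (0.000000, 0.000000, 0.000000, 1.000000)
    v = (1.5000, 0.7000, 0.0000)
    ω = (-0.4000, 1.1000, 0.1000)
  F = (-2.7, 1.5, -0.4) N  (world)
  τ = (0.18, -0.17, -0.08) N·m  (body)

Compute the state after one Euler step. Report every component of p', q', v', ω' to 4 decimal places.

a = F/m = (-1.8000, 1.0000, -0.2667)
p' = p + v·dt = (2.9200, -2.6440, -2.5000)
v' = v + a·dt = (1.3560, 0.7800, -0.0213)
angular accel α = (1.2733, -1.1829, -2.1100)
ω' = ω + α·dt = (-0.2981, 1.0054, -0.0688)
Hamilton product q⊗(0,ω) = (-0.1000000, -1.1000000, -0.4000000, 0.0000000)
q' = normalize(q + ½dt·q⊗(0,ω)) = (-0.0040, -0.0440, -0.0160, 0.9989)

p' = (2.9200, -2.6440, -2.5000)
q' = (-0.0040, -0.0440, -0.0160, 0.9989)
v' = (1.3560, 0.7800, -0.0213)
ω' = (-0.2981, 1.0054, -0.0688)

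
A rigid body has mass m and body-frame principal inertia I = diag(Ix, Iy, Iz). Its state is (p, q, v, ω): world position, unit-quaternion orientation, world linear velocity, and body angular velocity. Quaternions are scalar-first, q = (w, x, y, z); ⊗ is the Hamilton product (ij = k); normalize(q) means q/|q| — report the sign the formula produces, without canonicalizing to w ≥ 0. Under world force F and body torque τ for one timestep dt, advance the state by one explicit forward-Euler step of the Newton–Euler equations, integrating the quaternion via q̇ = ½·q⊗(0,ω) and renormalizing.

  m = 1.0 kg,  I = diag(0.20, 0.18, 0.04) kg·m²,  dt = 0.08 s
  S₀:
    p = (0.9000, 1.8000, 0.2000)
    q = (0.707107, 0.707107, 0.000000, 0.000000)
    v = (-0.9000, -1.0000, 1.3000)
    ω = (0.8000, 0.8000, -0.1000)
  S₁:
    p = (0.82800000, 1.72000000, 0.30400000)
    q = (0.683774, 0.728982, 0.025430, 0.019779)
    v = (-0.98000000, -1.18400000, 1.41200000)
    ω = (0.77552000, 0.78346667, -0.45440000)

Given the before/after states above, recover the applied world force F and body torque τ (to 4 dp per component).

rate change Δω = (-0.02448000, -0.01653333, -0.35440000)
precession coupling = (0.0112, -0.0128, -0.0128)
applied torque τ = (-0.0500, -0.0500, -0.1900)
velocity change Δv = (-0.08000000, -0.18400000, 0.11200000)
m·(v₁−v₀)/dt = (-1.0000, -2.3000, 1.4000)

F = (-1.0000, -2.3000, 1.4000)
τ = (-0.0500, -0.0500, -0.1900)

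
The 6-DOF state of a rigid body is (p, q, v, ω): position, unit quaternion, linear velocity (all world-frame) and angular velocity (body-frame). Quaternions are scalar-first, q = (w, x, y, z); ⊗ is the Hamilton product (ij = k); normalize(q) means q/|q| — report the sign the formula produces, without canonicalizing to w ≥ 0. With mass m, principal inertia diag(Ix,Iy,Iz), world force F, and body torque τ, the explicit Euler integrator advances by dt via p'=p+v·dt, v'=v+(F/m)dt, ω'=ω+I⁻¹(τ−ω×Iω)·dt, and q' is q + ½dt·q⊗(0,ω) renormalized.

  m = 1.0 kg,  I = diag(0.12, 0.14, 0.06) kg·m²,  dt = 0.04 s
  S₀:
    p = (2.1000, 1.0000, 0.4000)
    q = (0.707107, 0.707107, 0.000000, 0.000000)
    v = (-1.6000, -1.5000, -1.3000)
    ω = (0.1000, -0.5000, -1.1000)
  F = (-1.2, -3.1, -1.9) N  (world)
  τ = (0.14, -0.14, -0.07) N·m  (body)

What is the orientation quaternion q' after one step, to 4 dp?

q⊗(0,ω) = (-0.0707107, 0.0707107, 0.4242642, -1.1313712)
updated quaternion q' = (0.7055, 0.7083, 0.0085, -0.0226)

q' = (0.7055, 0.7083, 0.0085, -0.0226)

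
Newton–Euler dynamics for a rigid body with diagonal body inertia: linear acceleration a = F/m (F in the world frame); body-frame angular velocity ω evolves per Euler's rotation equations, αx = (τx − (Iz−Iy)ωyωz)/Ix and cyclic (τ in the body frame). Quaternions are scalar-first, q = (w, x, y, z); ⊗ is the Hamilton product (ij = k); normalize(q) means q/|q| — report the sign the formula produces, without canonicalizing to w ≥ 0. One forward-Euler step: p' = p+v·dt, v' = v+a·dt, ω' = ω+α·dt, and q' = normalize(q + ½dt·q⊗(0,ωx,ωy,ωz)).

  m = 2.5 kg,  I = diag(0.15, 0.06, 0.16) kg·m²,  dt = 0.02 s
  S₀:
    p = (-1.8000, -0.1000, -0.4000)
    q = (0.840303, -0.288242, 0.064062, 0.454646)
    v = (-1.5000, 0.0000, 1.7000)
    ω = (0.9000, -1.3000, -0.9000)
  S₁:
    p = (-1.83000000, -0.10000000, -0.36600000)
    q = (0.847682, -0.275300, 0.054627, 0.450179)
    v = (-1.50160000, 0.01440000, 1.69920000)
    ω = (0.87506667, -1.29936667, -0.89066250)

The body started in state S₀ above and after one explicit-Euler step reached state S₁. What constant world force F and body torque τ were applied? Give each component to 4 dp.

v₁ − v₀ = (-0.00160000, 0.01440000, -0.00080000)
m·(v₁−v₀)/dt = (-0.2000, 1.8000, -0.1000)
ω₁ − ω₀ = (-0.02493333, 0.00063333, 0.00933750)
applied torque τ = (-0.0700, 0.0100, 0.1800)

F = (-0.2000, 1.8000, -0.1000)
τ = (-0.0700, 0.0100, 0.1800)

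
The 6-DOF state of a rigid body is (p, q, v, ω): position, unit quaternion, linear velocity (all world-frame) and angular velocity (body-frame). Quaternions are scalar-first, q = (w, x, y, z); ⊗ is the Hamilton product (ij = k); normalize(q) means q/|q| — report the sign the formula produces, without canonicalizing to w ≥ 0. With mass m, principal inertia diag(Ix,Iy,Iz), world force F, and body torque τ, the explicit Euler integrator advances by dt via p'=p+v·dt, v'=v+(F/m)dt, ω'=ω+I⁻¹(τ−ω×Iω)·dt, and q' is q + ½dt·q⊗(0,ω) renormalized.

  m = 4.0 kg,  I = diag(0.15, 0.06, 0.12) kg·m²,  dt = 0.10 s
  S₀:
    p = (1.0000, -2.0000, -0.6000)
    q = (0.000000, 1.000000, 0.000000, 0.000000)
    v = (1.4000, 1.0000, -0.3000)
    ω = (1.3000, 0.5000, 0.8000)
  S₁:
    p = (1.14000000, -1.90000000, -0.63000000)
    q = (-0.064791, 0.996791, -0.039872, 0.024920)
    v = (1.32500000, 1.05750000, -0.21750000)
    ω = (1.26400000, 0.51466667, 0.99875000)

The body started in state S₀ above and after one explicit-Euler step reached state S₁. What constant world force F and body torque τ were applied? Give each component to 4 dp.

Δv = v₁−v₀ = (-0.07500000, 0.05750000, 0.08250000)
applied force F = (-3.0000, 2.3000, 3.3000)
rate change Δω = (-0.03600000, 0.01466667, 0.19875000)
τ = I·(Δω/dt) + ω₀×(Iω₀) = (-0.0300, 0.0400, 0.1800)

F = (-3.0000, 2.3000, 3.3000)
τ = (-0.0300, 0.0400, 0.1800)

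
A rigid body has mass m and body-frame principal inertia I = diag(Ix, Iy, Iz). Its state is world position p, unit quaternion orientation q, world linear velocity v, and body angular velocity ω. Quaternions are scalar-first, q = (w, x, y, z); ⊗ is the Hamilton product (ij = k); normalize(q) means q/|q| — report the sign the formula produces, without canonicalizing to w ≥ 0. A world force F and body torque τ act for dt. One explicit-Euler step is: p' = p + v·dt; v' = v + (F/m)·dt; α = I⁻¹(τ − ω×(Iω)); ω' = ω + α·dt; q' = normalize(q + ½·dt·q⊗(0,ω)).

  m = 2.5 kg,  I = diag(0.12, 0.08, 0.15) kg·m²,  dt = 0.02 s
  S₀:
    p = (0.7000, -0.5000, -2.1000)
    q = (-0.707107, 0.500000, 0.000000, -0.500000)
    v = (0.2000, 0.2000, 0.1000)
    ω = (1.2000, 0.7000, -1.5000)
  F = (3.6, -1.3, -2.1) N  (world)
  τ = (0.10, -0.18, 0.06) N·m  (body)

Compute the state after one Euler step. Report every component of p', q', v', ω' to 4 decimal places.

precession coupling ω×(Iω) = (-0.0735, 0.0540, -0.0336)
angular accel α = (1.4458, -2.9250, 0.6240)
new body rate ω' = (1.2289, 0.6415, -1.4875)
Hamilton product q⊗(0,ω) = (-1.3500000, -0.4985284, -0.3449749, 1.4106605)
q + ½dt·q⊗(0,ω), renormalized = (-0.7205, 0.4949, -0.0034, -0.4858)
p + v·dt = (0.7040, -0.4960, -2.0980)
new velocity v' = (0.2288, 0.1896, 0.0832)

p' = (0.7040, -0.4960, -2.0980)
q' = (-0.7205, 0.4949, -0.0034, -0.4858)
v' = (0.2288, 0.1896, 0.0832)
ω' = (1.2289, 0.6415, -1.4875)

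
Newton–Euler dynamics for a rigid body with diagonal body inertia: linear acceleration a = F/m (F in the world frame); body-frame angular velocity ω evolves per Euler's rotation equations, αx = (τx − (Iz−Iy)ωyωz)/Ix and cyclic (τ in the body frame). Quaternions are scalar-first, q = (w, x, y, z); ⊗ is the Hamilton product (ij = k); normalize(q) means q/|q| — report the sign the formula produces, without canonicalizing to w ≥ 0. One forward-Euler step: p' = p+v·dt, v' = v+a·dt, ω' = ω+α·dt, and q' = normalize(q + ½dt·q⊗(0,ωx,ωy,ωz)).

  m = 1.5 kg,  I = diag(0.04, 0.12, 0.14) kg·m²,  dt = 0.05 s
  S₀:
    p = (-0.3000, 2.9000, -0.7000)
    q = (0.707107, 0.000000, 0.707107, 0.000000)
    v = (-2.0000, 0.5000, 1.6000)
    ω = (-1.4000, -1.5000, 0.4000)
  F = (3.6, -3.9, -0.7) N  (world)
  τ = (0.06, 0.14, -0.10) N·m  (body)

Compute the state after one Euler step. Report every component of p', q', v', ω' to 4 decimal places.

p' = (-0.4000, 2.9250, -0.6200)
q' = (0.7326, -0.0177, 0.6797, 0.0318)
v' = (-1.8800, 0.3700, 1.5767)
ω' = (-1.3100, -1.4650, 0.3043)

new position p' = (-0.4000, 2.9250, -0.6200)
new velocity v' = (-1.8800, 0.3700, 1.5767)
ω×(Iω) gyroscopic = (-0.0120, 0.0560, 0.1680)
(τ − ω×Iω)/I = (1.8000, 0.7000, -1.9143)
ω + α·dt = (-1.3100, -1.4650, 0.3043)
q⊗(0,ω) = (1.0606605, -0.7071070, -1.0606605, 1.2727926)
q' = normalize(q + ½dt·q⊗(0,ω)) = (0.7326, -0.0177, 0.6797, 0.0318)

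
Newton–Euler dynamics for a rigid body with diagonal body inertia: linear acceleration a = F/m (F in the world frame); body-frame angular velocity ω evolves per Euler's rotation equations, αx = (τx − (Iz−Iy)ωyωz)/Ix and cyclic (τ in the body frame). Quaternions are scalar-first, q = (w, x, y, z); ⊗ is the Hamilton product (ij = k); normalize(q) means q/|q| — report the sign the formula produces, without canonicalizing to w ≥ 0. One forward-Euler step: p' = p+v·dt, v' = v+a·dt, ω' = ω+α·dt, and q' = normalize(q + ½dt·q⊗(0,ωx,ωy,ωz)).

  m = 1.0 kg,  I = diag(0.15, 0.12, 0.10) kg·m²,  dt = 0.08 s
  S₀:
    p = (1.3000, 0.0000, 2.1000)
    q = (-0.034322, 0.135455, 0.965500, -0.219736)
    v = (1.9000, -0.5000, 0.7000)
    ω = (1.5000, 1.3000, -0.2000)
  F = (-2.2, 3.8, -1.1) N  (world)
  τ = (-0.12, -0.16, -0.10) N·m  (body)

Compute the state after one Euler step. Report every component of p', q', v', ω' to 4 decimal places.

p' = (1.4520, -0.0400, 2.1560)
q' = (-0.0941, 0.1367, 0.9486, -0.2695)
v' = (1.7240, -0.1960, 0.6120)
ω' = (1.4332, 1.2033, -0.2332)

ω×(Iω) gyroscopic = (0.0052, -0.0150, -0.0585)
(τ − ω×Iω)/I = (-0.8347, -1.2083, -0.4150)
ω' = ω + α·dt = (1.4332, 1.2033, -0.2332)
2q̇ = q⊗(0,ω) = (-1.5022797, 0.0410738, -0.3471316, -1.2652941)
q + ½dt·q⊗(0,ω), renormalized = (-0.0941, 0.1367, 0.9486, -0.2695)
linear accel F/m = (-2.2000, 3.8000, -1.1000)
new position p' = (1.4520, -0.0400, 2.1560)
new velocity v' = (1.7240, -0.1960, 0.6120)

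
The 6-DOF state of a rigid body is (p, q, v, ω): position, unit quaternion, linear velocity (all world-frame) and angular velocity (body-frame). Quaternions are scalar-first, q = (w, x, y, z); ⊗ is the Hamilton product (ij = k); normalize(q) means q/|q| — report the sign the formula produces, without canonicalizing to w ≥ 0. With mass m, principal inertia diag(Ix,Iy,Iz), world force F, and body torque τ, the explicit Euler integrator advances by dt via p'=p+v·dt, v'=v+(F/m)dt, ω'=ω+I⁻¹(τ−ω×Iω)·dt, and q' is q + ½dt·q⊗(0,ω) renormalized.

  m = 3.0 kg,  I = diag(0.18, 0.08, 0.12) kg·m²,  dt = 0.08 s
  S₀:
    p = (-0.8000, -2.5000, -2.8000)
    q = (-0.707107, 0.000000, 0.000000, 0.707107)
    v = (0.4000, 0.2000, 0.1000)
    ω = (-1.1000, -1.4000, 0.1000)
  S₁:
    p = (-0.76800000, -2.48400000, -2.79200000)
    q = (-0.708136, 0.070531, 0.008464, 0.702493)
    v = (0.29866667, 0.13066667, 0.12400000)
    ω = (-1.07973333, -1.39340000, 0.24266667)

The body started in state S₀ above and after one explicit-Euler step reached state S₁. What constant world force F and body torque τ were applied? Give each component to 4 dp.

F = (-3.8000, -2.6000, 0.9000)
τ = (0.0400, 0.0000, 0.0600)

Δv = v₁−v₀ = (-0.10133333, -0.06933333, 0.02400000)
m·(v₁−v₀)/dt = (-3.8000, -2.6000, 0.9000)
rate change Δω = (0.02026667, 0.00660000, 0.14266667)
gyro term ω₀×Iω₀ = (-0.0056, -0.0066, -0.1540)
τ = I·(Δω/dt) + ω₀×(Iω₀) = (0.0400, 0.0000, 0.0600)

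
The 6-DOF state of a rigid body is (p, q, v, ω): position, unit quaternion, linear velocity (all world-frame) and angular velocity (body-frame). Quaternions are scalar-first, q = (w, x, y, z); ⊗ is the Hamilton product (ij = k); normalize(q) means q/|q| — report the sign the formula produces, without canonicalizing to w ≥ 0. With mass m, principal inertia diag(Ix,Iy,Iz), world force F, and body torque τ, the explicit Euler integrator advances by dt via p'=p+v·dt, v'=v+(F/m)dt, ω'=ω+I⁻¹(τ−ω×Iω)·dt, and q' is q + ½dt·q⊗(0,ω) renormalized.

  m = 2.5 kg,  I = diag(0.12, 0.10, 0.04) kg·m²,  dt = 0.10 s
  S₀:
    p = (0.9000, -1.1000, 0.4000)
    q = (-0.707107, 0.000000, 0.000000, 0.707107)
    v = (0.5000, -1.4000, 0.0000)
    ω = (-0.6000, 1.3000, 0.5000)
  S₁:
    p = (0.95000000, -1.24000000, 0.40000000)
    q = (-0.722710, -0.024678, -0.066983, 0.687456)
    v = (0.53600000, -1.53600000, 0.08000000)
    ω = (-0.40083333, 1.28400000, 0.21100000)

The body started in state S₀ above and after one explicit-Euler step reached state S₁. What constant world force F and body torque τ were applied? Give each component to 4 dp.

F = (0.9000, -3.4000, 2.0000)
τ = (0.2000, -0.0400, -0.1000)

ω₁ − ω₀ = (0.19916667, -0.01600000, -0.28900000)
precession coupling = (-0.0390, -0.0240, 0.0156)
applied torque τ = (0.2000, -0.0400, -0.1000)
Δv = v₁−v₀ = (0.03600000, -0.13600000, 0.08000000)
applied force F = (0.9000, -3.4000, 2.0000)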